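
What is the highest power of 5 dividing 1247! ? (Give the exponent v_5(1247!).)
v_5(1247!) = 308

Legendre's formula: v_p(n!) = Σ_{k ≥ 1} ⌊n / p^k⌋. For p = 5, n = 1247, the terms are:
  ⌊1247/5^1⌋ = ⌊1247/5⌋ = 249
  ⌊1247/5^2⌋ = ⌊1247/25⌋ = 49
  ⌊1247/5^3⌋ = ⌊1247/125⌋ = 9
  ⌊1247/5^4⌋ = ⌊1247/625⌋ = 1
(the next term ⌊1247/5^5⌋ = 0, terminating the sum). Summing: v_5(1247!) = 249 + 49 + 9 + 1 = 308.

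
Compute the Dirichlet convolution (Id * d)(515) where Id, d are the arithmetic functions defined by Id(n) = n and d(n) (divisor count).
(Id * d)(515) = 735

Divisors of 515: [1, 5, 103, 515]. For each d | 515:
  d = 1: Id(1) · d(515/1) = 1 · 4 = 4
  d = 5: Id(5) · d(515/5) = 5 · 2 = 10
  d = 103: Id(103) · d(515/103) = 103 · 2 = 206
  d = 515: Id(515) · d(515/515) = 515 · 1 = 515
Summing: (Id * d)(515) = 4 + 10 + 206 + 515 = 735.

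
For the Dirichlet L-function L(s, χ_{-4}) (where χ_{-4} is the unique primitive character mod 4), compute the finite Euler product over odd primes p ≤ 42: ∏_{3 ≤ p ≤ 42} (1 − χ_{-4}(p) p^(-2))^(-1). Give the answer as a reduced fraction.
∏ = 229680782632694823859/250495395975659520000

The odd primes p ≤ 42 are [3, 5, 7, 11, 13, 17, 19, 23, 29, 31, 37, 41]. For each, χ(p) = 1 if p ≡ 1 mod 4, χ(p) = −1 if p ≡ 3 mod 4. Taking (1 − χ(p)/p^2)^(-1) = p^2/(p^2 − χ(p)): (1 − (-1)/3^2)^(-1) · (1 − (1)/5^2)^(-1) · (1 − (-1)/7^2)^(-1) · (1 − (-1)/11^2)^(-1) · (1 − (1)/13^2)^(-1) · (1 − (1)/17^2)^(-1) · (1 − (-1)/19^2)^(-1) · (1 − (-1)/23^2)^(-1) · (1 − (1)/29^2)^(-1) · (1 − (-1)/31^2)^(-1) · (1 − (1)/37^2)^(-1) · (1 − (1)/41^2)^(-1) = 229680782632694823859/250495395975659520000.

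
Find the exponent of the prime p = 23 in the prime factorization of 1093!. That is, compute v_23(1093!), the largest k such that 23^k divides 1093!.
v_23(1093!) = 49

Legendre's formula: v_p(n!) = Σ_{k ≥ 1} ⌊n / p^k⌋. For p = 23, n = 1093, the terms are:
  ⌊1093/23^1⌋ = ⌊1093/23⌋ = 47
  ⌊1093/23^2⌋ = ⌊1093/529⌋ = 2
(the next term ⌊1093/23^3⌋ = 0, terminating the sum). Summing: v_23(1093!) = 47 + 2 = 49.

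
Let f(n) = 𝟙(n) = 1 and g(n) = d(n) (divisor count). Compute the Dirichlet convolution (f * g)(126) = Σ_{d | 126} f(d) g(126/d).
(𝟙 * d)(126) = 54

Divisors of 126: [1, 2, 3, 6, 7, 9, 14, 18, 21, 42, 63, 126]. For each d | 126:
  d = 1: 𝟙(1) · d(126/1) = 1 · 12 = 12
  d = 2: 𝟙(2) · d(126/2) = 1 · 6 = 6
  d = 3: 𝟙(3) · d(126/3) = 1 · 8 = 8
  d = 6: 𝟙(6) · d(126/6) = 1 · 4 = 4
  d = 7: 𝟙(7) · d(126/7) = 1 · 6 = 6
  d = 9: 𝟙(9) · d(126/9) = 1 · 4 = 4
  d = 14: 𝟙(14) · d(126/14) = 1 · 3 = 3
  d = 18: 𝟙(18) · d(126/18) = 1 · 2 = 2
  d = 21: 𝟙(21) · d(126/21) = 1 · 4 = 4
  d = 42: 𝟙(42) · d(126/42) = 1 · 2 = 2
  d = 63: 𝟙(63) · d(126/63) = 1 · 2 = 2
  d = 126: 𝟙(126) · d(126/126) = 1 · 1 = 1
Summing: (𝟙 * d)(126) = 12 + 6 + 8 + 4 + 6 + 4 + 3 + 2 + 4 + 2 + 2 + 1 = 54.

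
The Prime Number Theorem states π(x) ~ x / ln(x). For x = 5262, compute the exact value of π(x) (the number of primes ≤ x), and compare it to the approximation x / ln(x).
π(5262) = 698;  x/ln(x) ≈ 614.13;  relative error ≈ 12.02%.

Directly count primes up to 5262: π(5262) = 698. The PNT approximation gives 5262/ln(5262) ≈ 5262/8.56827 ≈ 614.13. Relative error (π(x) − x/ln(x)) / π(x) ≈ 12.02%; the approximation is known to undercount slightly (Li(x) is a better estimate).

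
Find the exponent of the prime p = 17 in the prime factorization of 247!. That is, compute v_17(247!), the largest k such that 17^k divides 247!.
v_17(247!) = 14

Legendre's formula: v_p(n!) = Σ_{k ≥ 1} ⌊n / p^k⌋. For p = 17, n = 247, the terms are:
  ⌊247/17^1⌋ = ⌊247/17⌋ = 14
(the next term ⌊247/17^2⌋ = 0, terminating the sum). Summing: v_17(247!) = 14 = 14.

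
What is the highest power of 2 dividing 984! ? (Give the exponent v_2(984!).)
v_2(984!) = 978

Legendre's formula: v_p(n!) = Σ_{k ≥ 1} ⌊n / p^k⌋. For p = 2, n = 984, the terms are:
  ⌊984/2^1⌋ = ⌊984/2⌋ = 492
  ⌊984/2^2⌋ = ⌊984/4⌋ = 246
  ⌊984/2^3⌋ = ⌊984/8⌋ = 123
  ⌊984/2^4⌋ = ⌊984/16⌋ = 61
  ⌊984/2^5⌋ = ⌊984/32⌋ = 30
  ⌊984/2^6⌋ = ⌊984/64⌋ = 15
  ⌊984/2^7⌋ = ⌊984/128⌋ = 7
  ⌊984/2^8⌋ = ⌊984/256⌋ = 3
  ⌊984/2^9⌋ = ⌊984/512⌋ = 1
(the next term ⌊984/2^10⌋ = 0, terminating the sum). Summing: v_2(984!) = 492 + 246 + 123 + 61 + 30 + 15 + 7 + 3 + 1 = 978.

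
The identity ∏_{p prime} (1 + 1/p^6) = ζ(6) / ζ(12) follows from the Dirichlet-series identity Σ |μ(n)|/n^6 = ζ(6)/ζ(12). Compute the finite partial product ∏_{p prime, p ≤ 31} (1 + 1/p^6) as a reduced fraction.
∏ = 27817995139941732182652708678753385001734002671757520/27350499395438163022926501194256392285250955967934357

The primes p ≤ 31 are [2, 3, 5, 7, 11, 13, 17, 19, 23, 29, 31]. For each, (1 + 1/p^6) = (p^6 + 1)/p^6. Multiplying these fractions over p ∈ [2, 3, 5, 7, 11, 13, 17, 19, 23, 29, 31] gives 27817995139941732182652708678753385001734002671757520/27350499395438163022926501194256392285250955967934357. (In the limit P → ∞ this tends to ζ(6)/ζ(12).)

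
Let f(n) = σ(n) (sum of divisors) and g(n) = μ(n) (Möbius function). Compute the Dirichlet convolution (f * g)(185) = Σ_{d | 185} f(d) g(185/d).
(σ * μ)(185) = 185

Divisors of 185: [1, 5, 37, 185]. For each d | 185:
  d = 1: σ(1) · μ(185/1) = 1 · 1 = 1
  d = 5: σ(5) · μ(185/5) = 6 · -1 = -6
  d = 37: σ(37) · μ(185/37) = 38 · -1 = -38
  d = 185: σ(185) · μ(185/185) = 228 · 1 = 228
Summing: (σ * μ)(185) = 1 + -6 + -38 + 228 = 185.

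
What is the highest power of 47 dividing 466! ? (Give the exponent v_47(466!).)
v_47(466!) = 9

Legendre's formula: v_p(n!) = Σ_{k ≥ 1} ⌊n / p^k⌋. For p = 47, n = 466, the terms are:
  ⌊466/47^1⌋ = ⌊466/47⌋ = 9
(the next term ⌊466/47^2⌋ = 0, terminating the sum). Summing: v_47(466!) = 9 = 9.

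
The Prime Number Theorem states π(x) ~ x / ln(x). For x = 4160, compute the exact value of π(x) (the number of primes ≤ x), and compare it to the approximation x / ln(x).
π(4160) = 573;  x/ln(x) ≈ 499.20;  relative error ≈ 12.88%.

Directly count primes up to 4160: π(4160) = 573. The PNT approximation gives 4160/ln(4160) ≈ 4160/8.33327 ≈ 499.20. Relative error (π(x) − x/ln(x)) / π(x) ≈ 12.88%; the approximation is known to undercount slightly (Li(x) is a better estimate).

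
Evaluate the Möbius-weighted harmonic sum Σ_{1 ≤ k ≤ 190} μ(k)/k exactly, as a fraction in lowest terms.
Σ μ(k)/k = -1459183896111278246169874869885831959629500714006451125737342992029796/142035428758040783755795107307202310691460987641167122512092410515331955

Values of μ(k) for 1 ≤ k ≤ 190: μ(1) = 1, μ(2) = -1, μ(3) = -1, μ(5) = -1, μ(6) = 1, μ(7) = -1, μ(10) = 1, μ(11) = -1, μ(13) = -1, μ(14) = 1, μ(15) = 1, μ(17) = -1, μ(19) = -1, μ(21) = 1, μ(22) = 1, μ(23) = -1, μ(26) = 1, μ(29) = -1, μ(30) = -1, μ(31) = -1, μ(33) = 1, μ(34) = 1, μ(35) = 1, μ(37) = -1, μ(38) = 1, μ(39) = 1, μ(41) = -1, μ(42) = -1, μ(43) = -1, μ(46) = 1, μ(47) = -1, μ(51) = 1, μ(53) = -1, μ(55) = 1, μ(57) = 1, μ(58) = 1, μ(59) = -1, μ(61) = -1, μ(62) = 1, μ(65) = 1, μ(66) = -1, μ(67) = -1, μ(69) = 1, μ(70) = -1, μ(71) = -1, μ(73) = -1, μ(74) = 1, μ(77) = 1, μ(78) = -1, μ(79) = -1, μ(82) = 1, μ(83) = -1, μ(85) = 1, μ(86) = 1, μ(87) = 1, μ(89) = -1, μ(91) = 1, μ(93) = 1, μ(94) = 1, μ(95) = 1, μ(97) = -1, μ(101) = -1, μ(102) = -1, μ(103) = -1, μ(105) = -1, μ(106) = 1, μ(107) = -1, μ(109) = -1, μ(110) = -1, μ(111) = 1, μ(113) = -1, μ(114) = -1, μ(115) = 1, μ(118) = 1, μ(119) = 1, μ(122) = 1, μ(123) = 1, μ(127) = -1, μ(129) = 1, μ(130) = -1, μ(131) = -1, μ(133) = 1, μ(134) = 1, μ(137) = -1, μ(138) = -1, μ(139) = -1, μ(141) = 1, μ(142) = 1, μ(143) = 1, μ(145) = 1, μ(146) = 1, μ(149) = -1, μ(151) = -1, μ(154) = -1, μ(155) = 1, μ(157) = -1, μ(158) = 1, μ(159) = 1, μ(161) = 1, μ(163) = -1, μ(165) = -1, μ(166) = 1, μ(167) = -1, μ(170) = -1, μ(173) = -1, μ(174) = -1, μ(177) = 1, μ(178) = 1, μ(179) = -1, μ(181) = -1, μ(182) = -1, μ(183) = 1, μ(185) = 1, μ(186) = -1, μ(187) = 1, μ(190) = -1, with μ = 0 on non-squarefree integers. Summing μ(k)/k for k where μ(k) ≠ 0 gives -1459183896111278246169874869885831959629500714006451125737342992029796/142035428758040783755795107307202310691460987641167122512092410515331955 ≈ -0.0103. (PNT ⟺ this sum → 0 as n → ∞.)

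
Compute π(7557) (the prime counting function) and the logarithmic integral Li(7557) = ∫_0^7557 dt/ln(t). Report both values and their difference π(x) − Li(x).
π(7557) = 958;  Li(7557) ≈ 976.97;  π(x) − Li(x) ≈ -18.97.

Direct count of primes ≤ 7557 gives π(7557) = 958. Numerical evaluation of the logarithmic integral gives Li(7557) ≈ 976.97. The difference π(x) − Li(x) ≈ -18.97 is typically negative for small/moderate x (Li(x) overestimates), though Littlewood's theorem shows this sign changes infinitely often.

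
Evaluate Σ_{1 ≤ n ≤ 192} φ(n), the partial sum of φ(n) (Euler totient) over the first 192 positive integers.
Σ_{n ≤ 192} φ(n) = 11230

Compute φ(n) for each 1 ≤ n ≤ 192: φ(1) = 1, φ(2) = 1, φ(3) = 2, φ(4) = 2, φ(5) = 4, φ(6) = 2, φ(7) = 6, φ(8) = 4, φ(9) = 6, φ(10) = 4, φ(11) = 10, φ(12) = 4, φ(13) = 12, φ(14) = 6, φ(15) = 8, φ(16) = 8, φ(17) = 16, φ(18) = 6, φ(19) = 18, φ(20) = 8, φ(21) = 12, φ(22) = 10, φ(23) = 22, φ(24) = 8, φ(25) = 20, φ(26) = 12, φ(27) = 18, φ(28) = 12, φ(29) = 28, φ(30) = 8, φ(31) = 30, φ(32) = 16, φ(33) = 20, φ(34) = 16, φ(35) = 24, φ(36) = 12, φ(37) = 36, φ(38) = 18, φ(39) = 24, φ(40) = 16, φ(41) = 40, φ(42) = 12, φ(43) = 42, φ(44) = 20, φ(45) = 24, φ(46) = 22, φ(47) = 46, φ(48) = 16, φ(49) = 42, φ(50) = 20, φ(51) = 32, φ(52) = 24, φ(53) = 52, φ(54) = 18, φ(55) = 40, φ(56) = 24, φ(57) = 36, φ(58) = 28, φ(59) = 58, φ(60) = 16, φ(61) = 60, φ(62) = 30, φ(63) = 36, φ(64) = 32, φ(65) = 48, φ(66) = 20, φ(67) = 66, φ(68) = 32, φ(69) = 44, φ(70) = 24, φ(71) = 70, φ(72) = 24, φ(73) = 72, φ(74) = 36, φ(75) = 40, φ(76) = 36, φ(77) = 60, φ(78) = 24, φ(79) = 78, φ(80) = 32, φ(81) = 54, φ(82) = 40, φ(83) = 82, φ(84) = 24, φ(85) = 64, φ(86) = 42, φ(87) = 56, φ(88) = 40, φ(89) = 88, φ(90) = 24, φ(91) = 72, φ(92) = 44, φ(93) = 60, φ(94) = 46, φ(95) = 72, φ(96) = 32, φ(97) = 96, φ(98) = 42, φ(99) = 60, φ(100) = 40, φ(101) = 100, φ(102) = 32, φ(103) = 102, φ(104) = 48, φ(105) = 48, φ(106) = 52, φ(107) = 106, φ(108) = 36, φ(109) = 108, φ(110) = 40, φ(111) = 72, φ(112) = 48, φ(113) = 112, φ(114) = 36, φ(115) = 88, φ(116) = 56, φ(117) = 72, φ(118) = 58, φ(119) = 96, φ(120) = 32, φ(121) = 110, φ(122) = 60, φ(123) = 80, φ(124) = 60, φ(125) = 100, φ(126) = 36, φ(127) = 126, φ(128) = 64, φ(129) = 84, φ(130) = 48, φ(131) = 130, φ(132) = 40, φ(133) = 108, φ(134) = 66, φ(135) = 72, φ(136) = 64, φ(137) = 136, φ(138) = 44, φ(139) = 138, φ(140) = 48, φ(141) = 92, φ(142) = 70, φ(143) = 120, φ(144) = 48, φ(145) = 112, φ(146) = 72, φ(147) = 84, φ(148) = 72, φ(149) = 148, φ(150) = 40, φ(151) = 150, φ(152) = 72, φ(153) = 96, φ(154) = 60, φ(155) = 120, φ(156) = 48, φ(157) = 156, φ(158) = 78, φ(159) = 104, φ(160) = 64, φ(161) = 132, φ(162) = 54, φ(163) = 162, φ(164) = 80, φ(165) = 80, φ(166) = 82, φ(167) = 166, φ(168) = 48, φ(169) = 156, φ(170) = 64, φ(171) = 108, φ(172) = 84, φ(173) = 172, φ(174) = 56, φ(175) = 120, φ(176) = 80, φ(177) = 116, φ(178) = 88, φ(179) = 178, φ(180) = 48, φ(181) = 180, φ(182) = 72, φ(183) = 120, φ(184) = 88, φ(185) = 144, φ(186) = 60, φ(187) = 160, φ(188) = 92, φ(189) = 108, φ(190) = 72, φ(191) = 190, φ(192) = 64. Summing all 192 values: 11230. (Average order: Σ_{n ≤ x} φ(n) ~ (3/π²) x². For x = 192, (3/π²)·192² ≈ 11205.31.)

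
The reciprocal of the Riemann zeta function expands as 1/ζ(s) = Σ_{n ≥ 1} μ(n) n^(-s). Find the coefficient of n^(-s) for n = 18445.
μ(18445) = 1

Factor n = 18445 = 5 · 7 · 17 · 31. μ(n) = 0 if any exponent ≥ 2 (not squarefree); otherwise μ(n) = (−1)^{ω(n)} where ω(n) is the number of distinct prime factors. Applying: μ(18445) = 1.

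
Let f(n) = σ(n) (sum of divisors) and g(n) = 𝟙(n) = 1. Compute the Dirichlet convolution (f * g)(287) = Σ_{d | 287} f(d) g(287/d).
(σ * 𝟙)(287) = 387

Divisors of 287: [1, 7, 41, 287]. For each d | 287:
  d = 1: σ(1) · 𝟙(287/1) = 1 · 1 = 1
  d = 7: σ(7) · 𝟙(287/7) = 8 · 1 = 8
  d = 41: σ(41) · 𝟙(287/41) = 42 · 1 = 42
  d = 287: σ(287) · 𝟙(287/287) = 336 · 1 = 336
Summing: (σ * 𝟙)(287) = 1 + 8 + 42 + 336 = 387.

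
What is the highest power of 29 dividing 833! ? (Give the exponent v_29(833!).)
v_29(833!) = 28

Legendre's formula: v_p(n!) = Σ_{k ≥ 1} ⌊n / p^k⌋. For p = 29, n = 833, the terms are:
  ⌊833/29^1⌋ = ⌊833/29⌋ = 28
(the next term ⌊833/29^2⌋ = 0, terminating the sum). Summing: v_29(833!) = 28 = 28.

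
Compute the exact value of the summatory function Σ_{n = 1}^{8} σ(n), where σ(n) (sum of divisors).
Σ_{n ≤ 8} σ(n) = 56

Compute σ(n) for each 1 ≤ n ≤ 8: σ(1) = 1, σ(2) = 3, σ(3) = 4, σ(4) = 7, σ(5) = 6, σ(6) = 12, σ(7) = 8, σ(8) = 15. Summing all 8 values: 56. (Average order: Σ_{n ≤ x} σ(n) ~ (π²/12) x². For x = 8, (π²/12)·8² ≈ 52.64.)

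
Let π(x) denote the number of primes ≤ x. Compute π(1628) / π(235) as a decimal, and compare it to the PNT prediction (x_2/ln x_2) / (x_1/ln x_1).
π(1628)/π(235) = 258/51 ≈ 5.0588;  PNT prediction ≈ 5.1145.

π(235) = 51 and π(1628) = 258, so π(1628)/π(235) ≈ 5.0588. The PNT-predicted ratio is (1628/ln(1628)) / (235/ln(235)) ≈ 5.1145. The two agree to within a few percent, as expected.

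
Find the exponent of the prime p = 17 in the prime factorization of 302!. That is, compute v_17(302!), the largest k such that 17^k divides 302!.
v_17(302!) = 18

Legendre's formula: v_p(n!) = Σ_{k ≥ 1} ⌊n / p^k⌋. For p = 17, n = 302, the terms are:
  ⌊302/17^1⌋ = ⌊302/17⌋ = 17
  ⌊302/17^2⌋ = ⌊302/289⌋ = 1
(the next term ⌊302/17^3⌋ = 0, terminating the sum). Summing: v_17(302!) = 17 + 1 = 18.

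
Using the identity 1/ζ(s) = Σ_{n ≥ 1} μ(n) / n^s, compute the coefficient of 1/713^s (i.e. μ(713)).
μ(713) = 1

Factor n = 713 = 23 · 31. μ(n) = 0 if any exponent ≥ 2 (not squarefree); otherwise μ(n) = (−1)^{ω(n)} where ω(n) is the number of distinct prime factors. Applying: μ(713) = 1.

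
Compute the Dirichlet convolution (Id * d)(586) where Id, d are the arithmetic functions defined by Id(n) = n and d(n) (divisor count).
(Id * d)(586) = 1180

Divisors of 586: [1, 2, 293, 586]. For each d | 586:
  d = 1: Id(1) · d(586/1) = 1 · 4 = 4
  d = 2: Id(2) · d(586/2) = 2 · 2 = 4
  d = 293: Id(293) · d(586/293) = 293 · 2 = 586
  d = 586: Id(586) · d(586/586) = 586 · 1 = 586
Summing: (Id * d)(586) = 4 + 4 + 586 + 586 = 1180.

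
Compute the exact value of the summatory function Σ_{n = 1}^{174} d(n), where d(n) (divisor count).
Σ_{n ≤ 174} d(n) = 927

Compute d(n) for each 1 ≤ n ≤ 174: d(1) = 1, d(2) = 2, d(3) = 2, d(4) = 3, d(5) = 2, d(6) = 4, d(7) = 2, d(8) = 4, d(9) = 3, d(10) = 4, d(11) = 2, d(12) = 6, d(13) = 2, d(14) = 4, d(15) = 4, d(16) = 5, d(17) = 2, d(18) = 6, d(19) = 2, d(20) = 6, d(21) = 4, d(22) = 4, d(23) = 2, d(24) = 8, d(25) = 3, d(26) = 4, d(27) = 4, d(28) = 6, d(29) = 2, d(30) = 8, d(31) = 2, d(32) = 6, d(33) = 4, d(34) = 4, d(35) = 4, d(36) = 9, d(37) = 2, d(38) = 4, d(39) = 4, d(40) = 8, d(41) = 2, d(42) = 8, d(43) = 2, d(44) = 6, d(45) = 6, d(46) = 4, d(47) = 2, d(48) = 10, d(49) = 3, d(50) = 6, d(51) = 4, d(52) = 6, d(53) = 2, d(54) = 8, d(55) = 4, d(56) = 8, d(57) = 4, d(58) = 4, d(59) = 2, d(60) = 12, d(61) = 2, d(62) = 4, d(63) = 6, d(64) = 7, d(65) = 4, d(66) = 8, d(67) = 2, d(68) = 6, d(69) = 4, d(70) = 8, d(71) = 2, d(72) = 12, d(73) = 2, d(74) = 4, d(75) = 6, d(76) = 6, d(77) = 4, d(78) = 8, d(79) = 2, d(80) = 10, d(81) = 5, d(82) = 4, d(83) = 2, d(84) = 12, d(85) = 4, d(86) = 4, d(87) = 4, d(88) = 8, d(89) = 2, d(90) = 12, d(91) = 4, d(92) = 6, d(93) = 4, d(94) = 4, d(95) = 4, d(96) = 12, d(97) = 2, d(98) = 6, d(99) = 6, d(100) = 9, d(101) = 2, d(102) = 8, d(103) = 2, d(104) = 8, d(105) = 8, d(106) = 4, d(107) = 2, d(108) = 12, d(109) = 2, d(110) = 8, d(111) = 4, d(112) = 10, d(113) = 2, d(114) = 8, d(115) = 4, d(116) = 6, d(117) = 6, d(118) = 4, d(119) = 4, d(120) = 16, d(121) = 3, d(122) = 4, d(123) = 4, d(124) = 6, d(125) = 4, d(126) = 12, d(127) = 2, d(128) = 8, d(129) = 4, d(130) = 8, d(131) = 2, d(132) = 12, d(133) = 4, d(134) = 4, d(135) = 8, d(136) = 8, d(137) = 2, d(138) = 8, d(139) = 2, d(140) = 12, d(141) = 4, d(142) = 4, d(143) = 4, d(144) = 15, d(145) = 4, d(146) = 4, d(147) = 6, d(148) = 6, d(149) = 2, d(150) = 12, d(151) = 2, d(152) = 8, d(153) = 6, d(154) = 8, d(155) = 4, d(156) = 12, d(157) = 2, d(158) = 4, d(159) = 4, d(160) = 12, d(161) = 4, d(162) = 10, d(163) = 2, d(164) = 6, d(165) = 8, d(166) = 4, d(167) = 2, d(168) = 16, d(169) = 3, d(170) = 8, d(171) = 6, d(172) = 6, d(173) = 2, d(174) = 8. Summing all 174 values: 927. (Dirichlet's divisor formula: Σ_{n ≤ x} d(n) = x ln(x) + (2γ − 1) x + O(√x). For x = 174, the asymptotic estimate is ≈ 924.55.)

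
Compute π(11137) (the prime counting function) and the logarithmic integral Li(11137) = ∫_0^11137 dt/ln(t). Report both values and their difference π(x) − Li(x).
π(11137) = 1349;  Li(11137) ≈ 1368.86;  π(x) − Li(x) ≈ -19.86.

Direct count of primes ≤ 11137 gives π(11137) = 1349. Numerical evaluation of the logarithmic integral gives Li(11137) ≈ 1368.86. The difference π(x) − Li(x) ≈ -19.86 is typically negative for small/moderate x (Li(x) overestimates), though Littlewood's theorem shows this sign changes infinitely often.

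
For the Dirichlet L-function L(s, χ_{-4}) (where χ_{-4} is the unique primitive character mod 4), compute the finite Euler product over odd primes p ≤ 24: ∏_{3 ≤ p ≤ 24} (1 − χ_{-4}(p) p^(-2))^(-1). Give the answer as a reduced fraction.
∏ = 7900068038863/8628726988800

The odd primes p ≤ 24 are [3, 5, 7, 11, 13, 17, 19, 23]. For each, χ(p) = 1 if p ≡ 1 mod 4, χ(p) = −1 if p ≡ 3 mod 4. Taking (1 − χ(p)/p^2)^(-1) = p^2/(p^2 − χ(p)): (1 − (-1)/3^2)^(-1) · (1 − (1)/5^2)^(-1) · (1 − (-1)/7^2)^(-1) · (1 − (-1)/11^2)^(-1) · (1 − (1)/13^2)^(-1) · (1 − (1)/17^2)^(-1) · (1 − (-1)/19^2)^(-1) · (1 − (-1)/23^2)^(-1) = 7900068038863/8628726988800.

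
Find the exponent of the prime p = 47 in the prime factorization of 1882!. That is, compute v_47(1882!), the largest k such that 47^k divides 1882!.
v_47(1882!) = 40

Legendre's formula: v_p(n!) = Σ_{k ≥ 1} ⌊n / p^k⌋. For p = 47, n = 1882, the terms are:
  ⌊1882/47^1⌋ = ⌊1882/47⌋ = 40
(the next term ⌊1882/47^2⌋ = 0, terminating the sum). Summing: v_47(1882!) = 40 = 40.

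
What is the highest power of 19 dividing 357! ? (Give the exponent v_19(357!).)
v_19(357!) = 18

Legendre's formula: v_p(n!) = Σ_{k ≥ 1} ⌊n / p^k⌋. For p = 19, n = 357, the terms are:
  ⌊357/19^1⌋ = ⌊357/19⌋ = 18
(the next term ⌊357/19^2⌋ = 0, terminating the sum). Summing: v_19(357!) = 18 = 18.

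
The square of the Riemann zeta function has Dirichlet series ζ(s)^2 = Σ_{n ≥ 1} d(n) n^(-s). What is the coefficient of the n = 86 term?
d(86) = 4

ζ(s)^2 = (Σ 1/m^s)(Σ 1/k^s). The coefficient of 1/n^s in the product is the number of ordered pairs (m, k) with mk = n, which equals d(n). For n = 86, divisors are [1, 2, 43, 86], so d(86) = 4.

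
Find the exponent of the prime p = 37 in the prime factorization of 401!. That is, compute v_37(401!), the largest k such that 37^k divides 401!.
v_37(401!) = 10

Legendre's formula: v_p(n!) = Σ_{k ≥ 1} ⌊n / p^k⌋. For p = 37, n = 401, the terms are:
  ⌊401/37^1⌋ = ⌊401/37⌋ = 10
(the next term ⌊401/37^2⌋ = 0, terminating the sum). Summing: v_37(401!) = 10 = 10.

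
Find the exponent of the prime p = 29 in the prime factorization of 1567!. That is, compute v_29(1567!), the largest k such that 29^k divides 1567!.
v_29(1567!) = 55

Legendre's formula: v_p(n!) = Σ_{k ≥ 1} ⌊n / p^k⌋. For p = 29, n = 1567, the terms are:
  ⌊1567/29^1⌋ = ⌊1567/29⌋ = 54
  ⌊1567/29^2⌋ = ⌊1567/841⌋ = 1
(the next term ⌊1567/29^3⌋ = 0, terminating the sum). Summing: v_29(1567!) = 54 + 1 = 55.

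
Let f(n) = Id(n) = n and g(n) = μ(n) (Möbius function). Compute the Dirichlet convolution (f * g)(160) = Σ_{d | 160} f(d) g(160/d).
(Id * μ)(160) = 64

Divisors of 160: [1, 2, 4, 5, 8, 10, 16, 20, 32, 40, 80, 160]. For each d | 160:
  d = 1: Id(1) · μ(160/1) = 1 · 0 = 0
  d = 2: Id(2) · μ(160/2) = 2 · 0 = 0
  d = 4: Id(4) · μ(160/4) = 4 · 0 = 0
  d = 5: Id(5) · μ(160/5) = 5 · 0 = 0
  d = 8: Id(8) · μ(160/8) = 8 · 0 = 0
  d = 10: Id(10) · μ(160/10) = 10 · 0 = 0
  d = 16: Id(16) · μ(160/16) = 16 · 1 = 16
  d = 20: Id(20) · μ(160/20) = 20 · 0 = 0
  d = 32: Id(32) · μ(160/32) = 32 · -1 = -32
  d = 40: Id(40) · μ(160/40) = 40 · 0 = 0
  d = 80: Id(80) · μ(160/80) = 80 · -1 = -80
  d = 160: Id(160) · μ(160/160) = 160 · 1 = 160
Summing: (Id * μ)(160) = 0 + 0 + 0 + 0 + 0 + 0 + 16 + 0 + -32 + 0 + -80 + 160 = 64.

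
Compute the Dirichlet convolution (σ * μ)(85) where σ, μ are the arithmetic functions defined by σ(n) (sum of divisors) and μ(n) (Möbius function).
(σ * μ)(85) = 85

Divisors of 85: [1, 5, 17, 85]. For each d | 85:
  d = 1: σ(1) · μ(85/1) = 1 · 1 = 1
  d = 5: σ(5) · μ(85/5) = 6 · -1 = -6
  d = 17: σ(17) · μ(85/17) = 18 · -1 = -18
  d = 85: σ(85) · μ(85/85) = 108 · 1 = 108
Summing: (σ * μ)(85) = 1 + -6 + -18 + 108 = 85.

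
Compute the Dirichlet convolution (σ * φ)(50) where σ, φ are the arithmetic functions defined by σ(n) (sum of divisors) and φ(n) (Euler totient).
(σ * φ)(50) = 300

Divisors of 50: [1, 2, 5, 10, 25, 50]. For each d | 50:
  d = 1: σ(1) · φ(50/1) = 1 · 20 = 20
  d = 2: σ(2) · φ(50/2) = 3 · 20 = 60
  d = 5: σ(5) · φ(50/5) = 6 · 4 = 24
  d = 10: σ(10) · φ(50/10) = 18 · 4 = 72
  d = 25: σ(25) · φ(50/25) = 31 · 1 = 31
  d = 50: σ(50) · φ(50/50) = 93 · 1 = 93
Summing: (σ * φ)(50) = 20 + 60 + 24 + 72 + 31 + 93 = 300.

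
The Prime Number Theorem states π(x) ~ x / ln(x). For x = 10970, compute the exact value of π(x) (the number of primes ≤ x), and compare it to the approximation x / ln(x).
π(10970) = 1331;  x/ln(x) ≈ 1179.20;  relative error ≈ 11.40%.

Directly count primes up to 10970: π(10970) = 1331. The PNT approximation gives 10970/ln(10970) ≈ 10970/9.30292 ≈ 1179.20. Relative error (π(x) − x/ln(x)) / π(x) ≈ 11.40%; the approximation is known to undercount slightly (Li(x) is a better estimate).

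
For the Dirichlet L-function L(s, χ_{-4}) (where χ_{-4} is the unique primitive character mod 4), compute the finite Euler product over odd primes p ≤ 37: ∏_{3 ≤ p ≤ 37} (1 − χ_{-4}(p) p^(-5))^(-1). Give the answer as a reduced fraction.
∏ = 36434162976122653852428171915209665920933190877591375/36574689167094305070442169349729960875390257302863872

The odd primes p ≤ 37 are [3, 5, 7, 11, 13, 17, 19, 23, 29, 31, 37]. For each, χ(p) = 1 if p ≡ 1 mod 4, χ(p) = −1 if p ≡ 3 mod 4. Taking (1 − χ(p)/p^5)^(-1) = p^5/(p^5 − χ(p)): (1 − (-1)/3^5)^(-1) · (1 − (1)/5^5)^(-1) · (1 − (-1)/7^5)^(-1) · (1 − (-1)/11^5)^(-1) · (1 − (1)/13^5)^(-1) · (1 − (1)/17^5)^(-1) · (1 − (-1)/19^5)^(-1) · (1 − (-1)/23^5)^(-1) · (1 − (1)/29^5)^(-1) · (1 − (-1)/31^5)^(-1) · (1 − (1)/37^5)^(-1) = 36434162976122653852428171915209665920933190877591375/36574689167094305070442169349729960875390257302863872.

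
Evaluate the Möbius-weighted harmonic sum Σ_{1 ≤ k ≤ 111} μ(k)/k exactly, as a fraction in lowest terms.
Σ μ(k)/k = -678316192822146162262092815134314936522301/39962142402550705168325165981723972810713890

Values of μ(k) for 1 ≤ k ≤ 111: μ(1) = 1, μ(2) = -1, μ(3) = -1, μ(5) = -1, μ(6) = 1, μ(7) = -1, μ(10) = 1, μ(11) = -1, μ(13) = -1, μ(14) = 1, μ(15) = 1, μ(17) = -1, μ(19) = -1, μ(21) = 1, μ(22) = 1, μ(23) = -1, μ(26) = 1, μ(29) = -1, μ(30) = -1, μ(31) = -1, μ(33) = 1, μ(34) = 1, μ(35) = 1, μ(37) = -1, μ(38) = 1, μ(39) = 1, μ(41) = -1, μ(42) = -1, μ(43) = -1, μ(46) = 1, μ(47) = -1, μ(51) = 1, μ(53) = -1, μ(55) = 1, μ(57) = 1, μ(58) = 1, μ(59) = -1, μ(61) = -1, μ(62) = 1, μ(65) = 1, μ(66) = -1, μ(67) = -1, μ(69) = 1, μ(70) = -1, μ(71) = -1, μ(73) = -1, μ(74) = 1, μ(77) = 1, μ(78) = -1, μ(79) = -1, μ(82) = 1, μ(83) = -1, μ(85) = 1, μ(86) = 1, μ(87) = 1, μ(89) = -1, μ(91) = 1, μ(93) = 1, μ(94) = 1, μ(95) = 1, μ(97) = -1, μ(101) = -1, μ(102) = -1, μ(103) = -1, μ(105) = -1, μ(106) = 1, μ(107) = -1, μ(109) = -1, μ(110) = -1, μ(111) = 1, with μ = 0 on non-squarefree integers. Summing μ(k)/k for k where μ(k) ≠ 0 gives -678316192822146162262092815134314936522301/39962142402550705168325165981723972810713890 ≈ -0.0170. (PNT ⟺ this sum → 0 as n → ∞.)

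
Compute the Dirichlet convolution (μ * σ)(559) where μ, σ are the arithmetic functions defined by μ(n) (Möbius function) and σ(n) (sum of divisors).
(μ * σ)(559) = 559

Divisors of 559: [1, 13, 43, 559]. For each d | 559:
  d = 1: μ(1) · σ(559/1) = 1 · 616 = 616
  d = 13: μ(13) · σ(559/13) = -1 · 44 = -44
  d = 43: μ(43) · σ(559/43) = -1 · 14 = -14
  d = 559: μ(559) · σ(559/559) = 1 · 1 = 1
Summing: (μ * σ)(559) = 616 + -44 + -14 + 1 = 559.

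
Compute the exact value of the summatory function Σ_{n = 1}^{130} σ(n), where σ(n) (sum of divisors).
Σ_{n ≤ 130} σ(n) = 13963

Compute σ(n) for each 1 ≤ n ≤ 130: σ(1) = 1, σ(2) = 3, σ(3) = 4, σ(4) = 7, σ(5) = 6, σ(6) = 12, σ(7) = 8, σ(8) = 15, σ(9) = 13, σ(10) = 18, σ(11) = 12, σ(12) = 28, σ(13) = 14, σ(14) = 24, σ(15) = 24, σ(16) = 31, σ(17) = 18, σ(18) = 39, σ(19) = 20, σ(20) = 42, σ(21) = 32, σ(22) = 36, σ(23) = 24, σ(24) = 60, σ(25) = 31, σ(26) = 42, σ(27) = 40, σ(28) = 56, σ(29) = 30, σ(30) = 72, σ(31) = 32, σ(32) = 63, σ(33) = 48, σ(34) = 54, σ(35) = 48, σ(36) = 91, σ(37) = 38, σ(38) = 60, σ(39) = 56, σ(40) = 90, σ(41) = 42, σ(42) = 96, σ(43) = 44, σ(44) = 84, σ(45) = 78, σ(46) = 72, σ(47) = 48, σ(48) = 124, σ(49) = 57, σ(50) = 93, σ(51) = 72, σ(52) = 98, σ(53) = 54, σ(54) = 120, σ(55) = 72, σ(56) = 120, σ(57) = 80, σ(58) = 90, σ(59) = 60, σ(60) = 168, σ(61) = 62, σ(62) = 96, σ(63) = 104, σ(64) = 127, σ(65) = 84, σ(66) = 144, σ(67) = 68, σ(68) = 126, σ(69) = 96, σ(70) = 144, σ(71) = 72, σ(72) = 195, σ(73) = 74, σ(74) = 114, σ(75) = 124, σ(76) = 140, σ(77) = 96, σ(78) = 168, σ(79) = 80, σ(80) = 186, σ(81) = 121, σ(82) = 126, σ(83) = 84, σ(84) = 224, σ(85) = 108, σ(86) = 132, σ(87) = 120, σ(88) = 180, σ(89) = 90, σ(90) = 234, σ(91) = 112, σ(92) = 168, σ(93) = 128, σ(94) = 144, σ(95) = 120, σ(96) = 252, σ(97) = 98, σ(98) = 171, σ(99) = 156, σ(100) = 217, σ(101) = 102, σ(102) = 216, σ(103) = 104, σ(104) = 210, σ(105) = 192, σ(106) = 162, σ(107) = 108, σ(108) = 280, σ(109) = 110, σ(110) = 216, σ(111) = 152, σ(112) = 248, σ(113) = 114, σ(114) = 240, σ(115) = 144, σ(116) = 210, σ(117) = 182, σ(118) = 180, σ(119) = 144, σ(120) = 360, σ(121) = 133, σ(122) = 186, σ(123) = 168, σ(124) = 224, σ(125) = 156, σ(126) = 312, σ(127) = 128, σ(128) = 255, σ(129) = 176, σ(130) = 252. Summing all 130 values: 13963. (Average order: Σ_{n ≤ x} σ(n) ~ (π²/12) x². For x = 130, (π²/12)·130² ≈ 13899.69.)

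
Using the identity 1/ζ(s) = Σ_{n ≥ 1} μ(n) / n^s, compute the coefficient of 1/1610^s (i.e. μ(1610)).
μ(1610) = 1

Factor n = 1610 = 2 · 5 · 7 · 23. μ(n) = 0 if any exponent ≥ 2 (not squarefree); otherwise μ(n) = (−1)^{ω(n)} where ω(n) is the number of distinct prime factors. Applying: μ(1610) = 1.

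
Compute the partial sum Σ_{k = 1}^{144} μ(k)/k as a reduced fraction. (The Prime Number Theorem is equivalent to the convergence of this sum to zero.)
Σ μ(k)/k = 10391887234035457572196499544638378349921869282953777/1669107775099865011251538855274990009561055775533405515

Values of μ(k) for 1 ≤ k ≤ 144: μ(1) = 1, μ(2) = -1, μ(3) = -1, μ(5) = -1, μ(6) = 1, μ(7) = -1, μ(10) = 1, μ(11) = -1, μ(13) = -1, μ(14) = 1, μ(15) = 1, μ(17) = -1, μ(19) = -1, μ(21) = 1, μ(22) = 1, μ(23) = -1, μ(26) = 1, μ(29) = -1, μ(30) = -1, μ(31) = -1, μ(33) = 1, μ(34) = 1, μ(35) = 1, μ(37) = -1, μ(38) = 1, μ(39) = 1, μ(41) = -1, μ(42) = -1, μ(43) = -1, μ(46) = 1, μ(47) = -1, μ(51) = 1, μ(53) = -1, μ(55) = 1, μ(57) = 1, μ(58) = 1, μ(59) = -1, μ(61) = -1, μ(62) = 1, μ(65) = 1, μ(66) = -1, μ(67) = -1, μ(69) = 1, μ(70) = -1, μ(71) = -1, μ(73) = -1, μ(74) = 1, μ(77) = 1, μ(78) = -1, μ(79) = -1, μ(82) = 1, μ(83) = -1, μ(85) = 1, μ(86) = 1, μ(87) = 1, μ(89) = -1, μ(91) = 1, μ(93) = 1, μ(94) = 1, μ(95) = 1, μ(97) = -1, μ(101) = -1, μ(102) = -1, μ(103) = -1, μ(105) = -1, μ(106) = 1, μ(107) = -1, μ(109) = -1, μ(110) = -1, μ(111) = 1, μ(113) = -1, μ(114) = -1, μ(115) = 1, μ(118) = 1, μ(119) = 1, μ(122) = 1, μ(123) = 1, μ(127) = -1, μ(129) = 1, μ(130) = -1, μ(131) = -1, μ(133) = 1, μ(134) = 1, μ(137) = -1, μ(138) = -1, μ(139) = -1, μ(141) = 1, μ(142) = 1, μ(143) = 1, with μ = 0 on non-squarefree integers. Summing μ(k)/k for k where μ(k) ≠ 0 gives 10391887234035457572196499544638378349921869282953777/1669107775099865011251538855274990009561055775533405515 ≈ 0.0062. (PNT ⟺ this sum → 0 as n → ∞.)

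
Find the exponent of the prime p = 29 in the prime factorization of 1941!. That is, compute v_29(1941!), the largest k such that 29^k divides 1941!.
v_29(1941!) = 68

Legendre's formula: v_p(n!) = Σ_{k ≥ 1} ⌊n / p^k⌋. For p = 29, n = 1941, the terms are:
  ⌊1941/29^1⌋ = ⌊1941/29⌋ = 66
  ⌊1941/29^2⌋ = ⌊1941/841⌋ = 2
(the next term ⌊1941/29^3⌋ = 0, terminating the sum). Summing: v_29(1941!) = 66 + 2 = 68.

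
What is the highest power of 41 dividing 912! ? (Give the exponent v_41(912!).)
v_41(912!) = 22

Legendre's formula: v_p(n!) = Σ_{k ≥ 1} ⌊n / p^k⌋. For p = 41, n = 912, the terms are:
  ⌊912/41^1⌋ = ⌊912/41⌋ = 22
(the next term ⌊912/41^2⌋ = 0, terminating the sum). Summing: v_41(912!) = 22 = 22.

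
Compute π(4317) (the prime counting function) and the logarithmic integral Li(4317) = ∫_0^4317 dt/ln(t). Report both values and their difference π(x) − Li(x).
π(4317) = 590;  Li(4317) ≈ 603.41;  π(x) − Li(x) ≈ -13.41.

Direct count of primes ≤ 4317 gives π(4317) = 590. Numerical evaluation of the logarithmic integral gives Li(4317) ≈ 603.41. The difference π(x) − Li(x) ≈ -13.41 is typically negative for small/moderate x (Li(x) overestimates), though Littlewood's theorem shows this sign changes infinitely often.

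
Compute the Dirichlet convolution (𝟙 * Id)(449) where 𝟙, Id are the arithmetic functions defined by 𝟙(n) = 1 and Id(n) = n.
(𝟙 * Id)(449) = 450

Divisors of 449: [1, 449]. For each d | 449:
  d = 1: 𝟙(1) · Id(449/1) = 1 · 449 = 449
  d = 449: 𝟙(449) · Id(449/449) = 1 · 1 = 1
Summing: (𝟙 * Id)(449) = 449 + 1 = 450.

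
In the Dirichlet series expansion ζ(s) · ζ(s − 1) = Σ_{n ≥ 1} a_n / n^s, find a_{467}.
σ(467) = 468

In the product (Σ m^0/m^s)(Σ k / k^s) = Σ (Σ_{d | n} d) / n^s, the coefficient of 1/n^s is σ(n) = Σ_{d | n} d. For n = 467, divisors are [1, 467]; summing: σ(467) = 468.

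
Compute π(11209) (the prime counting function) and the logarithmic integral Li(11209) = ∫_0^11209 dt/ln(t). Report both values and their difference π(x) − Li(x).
π(11209) = 1356;  Li(11209) ≈ 1376.58;  π(x) − Li(x) ≈ -20.58.

Direct count of primes ≤ 11209 gives π(11209) = 1356. Numerical evaluation of the logarithmic integral gives Li(11209) ≈ 1376.58. The difference π(x) − Li(x) ≈ -20.58 is typically negative for small/moderate x (Li(x) overestimates), though Littlewood's theorem shows this sign changes infinitely often.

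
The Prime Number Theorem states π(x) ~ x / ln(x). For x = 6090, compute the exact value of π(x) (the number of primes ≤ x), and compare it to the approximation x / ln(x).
π(6090) = 794;  x/ln(x) ≈ 698.84;  relative error ≈ 11.98%.

Directly count primes up to 6090: π(6090) = 794. The PNT approximation gives 6090/ln(6090) ≈ 6090/8.71440 ≈ 698.84. Relative error (π(x) − x/ln(x)) / π(x) ≈ 11.98%; the approximation is known to undercount slightly (Li(x) is a better estimate).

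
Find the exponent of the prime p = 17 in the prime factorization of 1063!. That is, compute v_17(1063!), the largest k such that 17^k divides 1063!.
v_17(1063!) = 65

Legendre's formula: v_p(n!) = Σ_{k ≥ 1} ⌊n / p^k⌋. For p = 17, n = 1063, the terms are:
  ⌊1063/17^1⌋ = ⌊1063/17⌋ = 62
  ⌊1063/17^2⌋ = ⌊1063/289⌋ = 3
(the next term ⌊1063/17^3⌋ = 0, terminating the sum). Summing: v_17(1063!) = 62 + 3 = 65.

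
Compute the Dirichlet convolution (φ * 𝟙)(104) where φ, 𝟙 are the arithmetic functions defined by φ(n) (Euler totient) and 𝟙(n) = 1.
(φ * 𝟙)(104) = 104

Divisors of 104: [1, 2, 4, 8, 13, 26, 52, 104]. For each d | 104:
  d = 1: φ(1) · 𝟙(104/1) = 1 · 1 = 1
  d = 2: φ(2) · 𝟙(104/2) = 1 · 1 = 1
  d = 4: φ(4) · 𝟙(104/4) = 2 · 1 = 2
  d = 8: φ(8) · 𝟙(104/8) = 4 · 1 = 4
  d = 13: φ(13) · 𝟙(104/13) = 12 · 1 = 12
  d = 26: φ(26) · 𝟙(104/26) = 12 · 1 = 12
  d = 52: φ(52) · 𝟙(104/52) = 24 · 1 = 24
  d = 104: φ(104) · 𝟙(104/104) = 48 · 1 = 48
Summing: (φ * 𝟙)(104) = 1 + 1 + 2 + 4 + 12 + 12 + 24 + 48 = 104.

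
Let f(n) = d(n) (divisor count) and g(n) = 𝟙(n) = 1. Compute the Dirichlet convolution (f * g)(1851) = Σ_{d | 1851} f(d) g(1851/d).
(d * 𝟙)(1851) = 9

Divisors of 1851: [1, 3, 617, 1851]. For each d | 1851:
  d = 1: d(1) · 𝟙(1851/1) = 1 · 1 = 1
  d = 3: d(3) · 𝟙(1851/3) = 2 · 1 = 2
  d = 617: d(617) · 𝟙(1851/617) = 2 · 1 = 2
  d = 1851: d(1851) · 𝟙(1851/1851) = 4 · 1 = 4
Summing: (d * 𝟙)(1851) = 1 + 2 + 2 + 4 = 9.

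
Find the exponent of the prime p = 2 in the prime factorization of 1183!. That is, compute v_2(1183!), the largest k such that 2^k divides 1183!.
v_2(1183!) = 1176

Legendre's formula: v_p(n!) = Σ_{k ≥ 1} ⌊n / p^k⌋. For p = 2, n = 1183, the terms are:
  ⌊1183/2^1⌋ = ⌊1183/2⌋ = 591
  ⌊1183/2^2⌋ = ⌊1183/4⌋ = 295
  ⌊1183/2^3⌋ = ⌊1183/8⌋ = 147
  ⌊1183/2^4⌋ = ⌊1183/16⌋ = 73
  ⌊1183/2^5⌋ = ⌊1183/32⌋ = 36
  ⌊1183/2^6⌋ = ⌊1183/64⌋ = 18
  ⌊1183/2^7⌋ = ⌊1183/128⌋ = 9
  ⌊1183/2^8⌋ = ⌊1183/256⌋ = 4
  ⌊1183/2^9⌋ = ⌊1183/512⌋ = 2
  ⌊1183/2^10⌋ = ⌊1183/1024⌋ = 1
(the next term ⌊1183/2^11⌋ = 0, terminating the sum). Summing: v_2(1183!) = 591 + 295 + 147 + 73 + 36 + 18 + 9 + 4 + 2 + 1 = 1176.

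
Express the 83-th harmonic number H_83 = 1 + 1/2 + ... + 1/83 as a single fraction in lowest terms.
H_83 = 3672441655127796364812512959533039359/734184632222154704090370027645633600

Direct summation: H_83 = 1 + 1/2 + ... + 1/83. The least common denominator is lcm(1, ..., 83) = 8076030954443701744994070304101969600; over this denominator the numerator is 8076030954443701744994070304101969600 + 4038015477221850872497035152050984800 + 2692010318147900581664690101367323200 + 2019007738610925436248517576025492400 + 1615206190888740348998814060820393920 + 1346005159073950290832345050683661600 + 1153718707777671677856295757728852800 + 1009503869305462718124258788012746200 + 897336772715966860554896700455774400 + 807603095444370174499407030410196960 + 734184632222154704090370027645633600 + 673002579536975145416172525341830800 + 621233150341823211153390023392459200 + 576859353888835838928147878864426400 + 538402063629580116332938020273464640 + 504751934652731359062129394006373100 + 475060644379041279117298253182468800 + 448668386357983430277448350227887200 + 425054260760194828683898437057998400 + 403801547722185087249703515205098480 + 384572902592557225952098585909617600 + 367092316111077352045185013822816800 + 351131780627987032391046534960955200 + 336501289768487572708086262670915400 + 323041238177748069799762812164078784 + 310616575170911605576695011696229600 + 299112257571988953518298900151924800 + 288429676944417919464073939432213200 + 278483826015300060172209320831102400 + 269201031814790058166469010136732320 + 260517127562700056290131300132321600 + 252375967326365679531064697003186550 + 244728210740718234696790009215211200 + 237530322189520639558649126591234400 + 230743741555534335571259151545770560 + 224334193178991715138724175113943600 + 218271106876856803918758656867620800 + 212527130380097414341949218528999200 + 207077716780607737051130007797486400 + 201900773861092543624851757602549240 + 196976364742529310853513909856145600 + 192286451296278612976049292954808800 + 187814673359155854534745821025627200 + 183546158055538676022592506911408400 + 179467354543193372110979340091154880 + 175565890313993516195523267480477600 + 171830445839227696702001495831956800 + 168250644884243786354043131335457700 + 164816958253953096836613679675550400 + 161520619088874034899881406082039392 + 158353548126347093039099417727489600 + 155308287585455802788347505848114800 + 152377942536673617830076798190603200 + 149556128785994476759149450075962400 + 146836926444430940818074005529126720 + 144214838472208959732036969716106600 + 141684753586731609561299479019332800 + 139241913007650030086104660415551200 + 136881880583791554999899496679694400 + 134600515907395029083234505068366160 + 132393950072847569590066726296753600 + 130258563781350028145065650066160800 + 128190967530852408650699528636539200 + 126187983663182839765532348501593275 + 124246630068364642230678004678491840 + 122364105370359117348395004607605600 + 120537775439458234999911497076148800 + 118765161094760319779324563295617200 + 117043926875995677463682178320318400 + 115371870777767167785629575772885280 + 113746914851319742887240426818337600 + 112167096589495857569362087556971800 + 110630561019776736232795483617835200 + 109135553438428401959379328433810400 + 107680412725916023266587604054692928 + 106263565190048707170974609264499600 + 104883518888879243441481432520804800 + 103538858390303868525565003898743200 + 102228239929667110696127472203822400 + 100950386930546271812425878801274620 + 99704085857329651172766300050641600 + 98488182371264655426756954928072800 + 97301577764381948734868316916891200 = 40396858206405760012937642554863432949, so H_83 = 40396858206405760012937642554863432949/8076030954443701744994070304101969600; reducing by gcd(40396858206405760012937642554863432949, 8076030954443701744994070304101969600) = 11 gives 3672441655127796364812512959533039359/734184632222154704090370027645633600 ≈ 5.00207. (The PNT-adjacent estimate ln(83) + γ ≈ 4.99606 matches within O(1/n).)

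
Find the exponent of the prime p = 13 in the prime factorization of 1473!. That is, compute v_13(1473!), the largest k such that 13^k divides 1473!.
v_13(1473!) = 121

Legendre's formula: v_p(n!) = Σ_{k ≥ 1} ⌊n / p^k⌋. For p = 13, n = 1473, the terms are:
  ⌊1473/13^1⌋ = ⌊1473/13⌋ = 113
  ⌊1473/13^2⌋ = ⌊1473/169⌋ = 8
(the next term ⌊1473/13^3⌋ = 0, terminating the sum). Summing: v_13(1473!) = 113 + 8 = 121.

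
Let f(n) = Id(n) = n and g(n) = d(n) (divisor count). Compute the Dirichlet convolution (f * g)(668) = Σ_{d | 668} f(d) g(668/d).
(Id * d)(668) = 1859

Divisors of 668: [1, 2, 4, 167, 334, 668]. For each d | 668:
  d = 1: Id(1) · d(668/1) = 1 · 6 = 6
  d = 2: Id(2) · d(668/2) = 2 · 4 = 8
  d = 4: Id(4) · d(668/4) = 4 · 2 = 8
  d = 167: Id(167) · d(668/167) = 167 · 3 = 501
  d = 334: Id(334) · d(668/334) = 334 · 2 = 668
  d = 668: Id(668) · d(668/668) = 668 · 1 = 668
Summing: (Id * d)(668) = 6 + 8 + 8 + 501 + 668 + 668 = 1859.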